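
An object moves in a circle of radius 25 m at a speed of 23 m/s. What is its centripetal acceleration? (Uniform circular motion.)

a_c = v²/r = 23²/25 = 529/25 = 21.16 m/s²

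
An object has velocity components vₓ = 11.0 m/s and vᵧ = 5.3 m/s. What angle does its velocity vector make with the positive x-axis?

θ = arctan(vᵧ/vₓ) = arctan(5.3/11.0) = 25.73°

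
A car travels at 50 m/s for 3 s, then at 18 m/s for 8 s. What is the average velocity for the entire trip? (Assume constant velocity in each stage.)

d₁ = v₁t₁ = 50 × 3 = 150 m
d₂ = v₂t₂ = 18 × 8 = 144 m
d_total = 294 m, t_total = 11 s
v_avg = d_total/t_total = 294/11 = 26.73 m/s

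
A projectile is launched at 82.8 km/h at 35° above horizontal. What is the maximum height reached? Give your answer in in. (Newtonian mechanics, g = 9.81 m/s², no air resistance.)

v₀ = 82.8 km/h × 0.2777777777777778 = 23.0 m/s
H = v₀² × sin²(θ) / (2g) = 23.0² × sin(35°)² / (2 × 9.81) = 529.0 × 0.32899 / 19.62 = 8.87032 m
H = 8.87032 m / 0.0254 = 349.2 in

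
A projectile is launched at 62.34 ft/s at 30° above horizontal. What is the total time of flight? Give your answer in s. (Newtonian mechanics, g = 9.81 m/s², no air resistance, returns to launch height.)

v₀ = 62.34 ft/s × 0.3048 = 19.0012 m/s
T = 2 × v₀ × sin(θ) / g = 2 × 19.0012 × sin(30°) / 9.81 = 2 × 19.0012 × 0.5 / 9.81 = 1.937 s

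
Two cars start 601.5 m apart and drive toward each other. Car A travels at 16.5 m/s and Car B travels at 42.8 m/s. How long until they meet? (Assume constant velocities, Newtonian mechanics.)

Combined speed: v_combined = 16.5 + 42.8 = 59.3 m/s
Time to meet: t = d/v_combined = 601.5/59.3 = 10.14 s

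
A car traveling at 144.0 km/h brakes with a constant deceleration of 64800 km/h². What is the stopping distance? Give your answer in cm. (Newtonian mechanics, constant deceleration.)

v₀ = 144.0 km/h × 0.2777777777777778 = 40.0 m/s
a = 64800 km/h² × 7.716049382716049e-05 = 5.0 m/s²
d = v₀² / (2a) = 40.0² / (2 × 5.0) = 1600.0 / 10.0 = 160.0 m
d = 160.0 m / 0.01 = 16000 cm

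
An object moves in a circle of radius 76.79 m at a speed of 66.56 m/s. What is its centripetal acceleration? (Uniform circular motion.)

a_c = v²/r = 66.56²/76.79 = 4430.2336/76.79 = 57.69 m/s²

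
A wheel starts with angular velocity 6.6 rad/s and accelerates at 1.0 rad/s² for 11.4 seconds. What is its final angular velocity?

ω = ω₀ + αt = 6.6 + 1.0 × 11.4 = 18.0 rad/s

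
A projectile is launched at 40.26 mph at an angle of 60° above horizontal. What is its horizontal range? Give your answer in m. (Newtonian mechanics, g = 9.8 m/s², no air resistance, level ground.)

v₀ = 40.26 mph × 0.44704 = 17.9978 m/s
R = v₀² × sin(2θ) / g = 17.9978² × sin(2 × 60°) / 9.8 = 323.921 × 0.866025 / 9.8 = 28.62 m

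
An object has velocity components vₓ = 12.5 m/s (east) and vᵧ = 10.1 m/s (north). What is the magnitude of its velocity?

|v| = √(vₓ² + vᵧ²) = √(12.5² + 10.1²) = √(258.26) = 16.07 m/s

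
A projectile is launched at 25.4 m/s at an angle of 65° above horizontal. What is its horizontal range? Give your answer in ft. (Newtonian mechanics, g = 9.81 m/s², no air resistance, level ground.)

R = v₀² × sin(2θ) / g = 25.4² × sin(2 × 65°) / 9.81 = 645.16 × 0.766044 / 9.81 = 50.3793 m
R = 50.3793 m / 0.3048 = 165.3 ft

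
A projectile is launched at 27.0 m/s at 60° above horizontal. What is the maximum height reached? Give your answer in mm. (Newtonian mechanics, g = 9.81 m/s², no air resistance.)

H = v₀² × sin²(θ) / (2g) = 27.0² × sin(60°)² / (2 × 9.81) = 729.0 × 0.75 / 19.62 = 27.867 m
H = 27.867 m / 0.001 = 27870 mm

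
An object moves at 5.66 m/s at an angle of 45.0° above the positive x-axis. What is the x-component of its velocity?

vₓ = v cos(θ) = 5.66 × cos(45.0°) = 4.0 m/s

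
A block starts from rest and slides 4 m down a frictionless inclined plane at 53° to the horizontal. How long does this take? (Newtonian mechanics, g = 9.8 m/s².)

a = g sin(θ) = 9.8 × sin(53°) = 7.8266 m/s²
t = √(2d/a) = √(2 × 4 / 7.8266) = 1.01 s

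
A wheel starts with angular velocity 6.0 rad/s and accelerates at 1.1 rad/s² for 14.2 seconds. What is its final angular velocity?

ω = ω₀ + αt = 6.0 + 1.1 × 14.2 = 21.62 rad/s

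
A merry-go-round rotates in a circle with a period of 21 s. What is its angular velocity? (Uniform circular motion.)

ω = 2π/T = 2π/21 = 0.2992 rad/s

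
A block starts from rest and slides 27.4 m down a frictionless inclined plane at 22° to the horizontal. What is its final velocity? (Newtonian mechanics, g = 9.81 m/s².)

a = g sin(θ) = 9.81 × sin(22°) = 3.6749 m/s²
v = √(2ad) = √(2 × 3.6749 × 27.4) = 14.19 m/s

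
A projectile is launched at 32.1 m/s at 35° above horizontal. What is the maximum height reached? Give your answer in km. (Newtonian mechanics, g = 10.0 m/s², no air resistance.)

H = v₀² × sin²(θ) / (2g) = 32.1² × sin(35°)² / (2 × 10.0) = 1030.41 × 0.32899 / 20.0 = 16.9497 m
H = 16.9497 m / 1000.0 = 0.01695 km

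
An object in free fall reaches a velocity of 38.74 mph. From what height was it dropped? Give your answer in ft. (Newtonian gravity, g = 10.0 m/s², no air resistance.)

v = 38.74 mph × 0.44704 = 17.3183 m/s
h = v² / (2g) = 17.3183² / (2 × 10.0) = 14.9962 m
h = 14.9962 m / 0.3048 = 49.2 ft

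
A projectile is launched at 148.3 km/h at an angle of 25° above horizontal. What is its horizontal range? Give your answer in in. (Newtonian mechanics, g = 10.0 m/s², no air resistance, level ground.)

v₀ = 148.3 km/h × 0.2777777777777778 = 41.1944 m/s
R = v₀² × sin(2θ) / g = 41.1944² × sin(2 × 25°) / 10.0 = 1696.98 × 0.766044 / 10.0 = 129.996 m
R = 129.996 m / 0.0254 = 5118 in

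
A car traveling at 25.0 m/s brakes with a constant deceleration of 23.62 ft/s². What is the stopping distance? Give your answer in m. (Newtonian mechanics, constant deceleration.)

a = 23.62 ft/s² × 0.3048 = 7.19938 m/s²
d = v₀² / (2a) = 25.0² / (2 × 7.19938) = 625.0 / 14.3988 = 43.41 m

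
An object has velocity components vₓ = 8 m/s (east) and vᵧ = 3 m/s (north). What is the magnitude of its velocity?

|v| = √(vₓ² + vᵧ²) = √(8² + 3²) = √(73) = 8.54 m/s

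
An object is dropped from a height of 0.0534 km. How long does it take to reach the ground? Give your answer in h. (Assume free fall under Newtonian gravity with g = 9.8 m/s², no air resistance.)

h = 0.0534 km × 1000.0 = 53.4 m
t = √(2h/g) = √(2 × 53.4 / 9.8) = 3.30121 s
t = 3.30121 s / 3600.0 = 0.000917 h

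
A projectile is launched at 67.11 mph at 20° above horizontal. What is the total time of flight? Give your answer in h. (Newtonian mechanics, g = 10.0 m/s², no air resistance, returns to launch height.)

v₀ = 67.11 mph × 0.44704 = 30.00085 m/s
T = 2 × v₀ × sin(θ) / g = 2 × 30.00085 × sin(20°) / 10.0 = 2 × 30.00085 × 0.3420201 / 10.0 = 2.052179 s
T = 2.052179 s / 3600.0 = 0.00057 h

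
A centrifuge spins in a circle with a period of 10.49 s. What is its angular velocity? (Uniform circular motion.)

ω = 2π/T = 2π/10.49 = 0.599 rad/s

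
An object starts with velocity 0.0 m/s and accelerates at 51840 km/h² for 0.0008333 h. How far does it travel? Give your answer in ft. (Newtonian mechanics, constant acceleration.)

a = 51840 km/h² × 7.716049382716049e-05 = 4.0 m/s²
t = 0.0008333 h × 3600.0 = 2.99988 s
d = v₀ × t + ½ × a × t² = 0.0 × 2.99988 + 0.5 × 4.0 × 2.99988² = 17.9986 m
d = 17.9986 m / 0.3048 = 59.05 ft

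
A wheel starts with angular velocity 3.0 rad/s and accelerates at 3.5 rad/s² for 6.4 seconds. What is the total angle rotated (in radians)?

θ = ω₀t + ½αt² = 3.0×6.4 + ½×3.5×6.4² = 90.88 rad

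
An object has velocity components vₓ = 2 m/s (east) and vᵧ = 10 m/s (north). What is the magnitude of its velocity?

|v| = √(vₓ² + vᵧ²) = √(2² + 10²) = √(104) = 10.2 m/s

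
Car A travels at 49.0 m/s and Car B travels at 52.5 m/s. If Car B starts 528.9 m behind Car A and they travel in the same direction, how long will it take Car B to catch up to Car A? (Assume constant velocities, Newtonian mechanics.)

Relative speed: v_rel = 52.5 - 49.0 = 3.5 m/s
Time to catch: t = d₀/v_rel = 528.9/3.5 = 151.11 s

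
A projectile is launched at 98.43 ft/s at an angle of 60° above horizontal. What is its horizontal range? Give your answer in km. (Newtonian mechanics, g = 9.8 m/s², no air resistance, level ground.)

v₀ = 98.43 ft/s × 0.3048 = 30.0015 m/s
R = v₀² × sin(2θ) / g = 30.0015² × sin(2 × 60°) / 9.8 = 900.09 × 0.866025 / 9.8 = 79.5409 m
R = 79.5409 m / 1000.0 = 0.07954 km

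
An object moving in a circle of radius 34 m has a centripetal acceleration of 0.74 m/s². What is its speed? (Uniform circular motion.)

v = √(a_c × r) = √(0.74 × 34) = 5.02 m/s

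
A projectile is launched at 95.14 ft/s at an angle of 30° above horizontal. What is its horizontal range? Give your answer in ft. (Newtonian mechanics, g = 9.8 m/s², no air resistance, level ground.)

v₀ = 95.14 ft/s × 0.3048 = 28.9987 m/s
R = v₀² × sin(2θ) / g = 28.9987² × sin(2 × 30°) / 9.8 = 840.925 × 0.866025 / 9.8 = 74.3125 m
R = 74.3125 m / 0.3048 = 243.8 ft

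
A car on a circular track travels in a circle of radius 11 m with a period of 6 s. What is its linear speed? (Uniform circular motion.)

v = 2πr/T = 2π×11/6 = 11.52 m/s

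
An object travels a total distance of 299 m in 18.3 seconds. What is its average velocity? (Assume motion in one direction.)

v_avg = Δd / Δt = 299 / 18.3 = 16.34 m/s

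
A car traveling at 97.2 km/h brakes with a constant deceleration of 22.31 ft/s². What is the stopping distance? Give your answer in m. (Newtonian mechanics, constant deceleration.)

v₀ = 97.2 km/h × 0.2777777777777778 = 27.0 m/s
a = 22.31 ft/s² × 0.3048 = 6.80009 m/s²
d = v₀² / (2a) = 27.0² / (2 × 6.80009) = 729.0 / 13.6002 = 53.6 m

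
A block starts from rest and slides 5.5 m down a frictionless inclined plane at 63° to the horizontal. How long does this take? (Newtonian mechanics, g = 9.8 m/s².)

a = g sin(θ) = 9.8 × sin(63°) = 8.7319 m/s²
t = √(2d/a) = √(2 × 5.5 / 8.7319) = 1.12 s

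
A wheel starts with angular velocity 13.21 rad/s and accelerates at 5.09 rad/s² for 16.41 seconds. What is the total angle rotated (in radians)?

θ = ω₀t + ½αt² = 13.21×16.41 + ½×5.09×16.41² = 902.11 rad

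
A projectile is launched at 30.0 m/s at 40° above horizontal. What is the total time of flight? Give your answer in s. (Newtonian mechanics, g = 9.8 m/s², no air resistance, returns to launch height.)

T = 2 × v₀ × sin(θ) / g = 2 × 30.0 × sin(40°) / 9.8 = 2 × 30.0 × 0.642788 / 9.8 = 3.935 s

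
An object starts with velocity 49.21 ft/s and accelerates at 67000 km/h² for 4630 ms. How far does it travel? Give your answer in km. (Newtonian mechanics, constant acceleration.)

v₀ = 49.21 ft/s × 0.3048 = 14.9992 m/s
a = 67000 km/h² × 7.716049382716049e-05 = 5.16975 m/s²
t = 4630 ms × 0.001 = 4.63 s
d = v₀ × t + ½ × a × t² = 14.9992 × 4.63 + 0.5 × 5.16975 × 4.63² = 124.858 m
d = 124.858 m / 1000.0 = 0.1249 km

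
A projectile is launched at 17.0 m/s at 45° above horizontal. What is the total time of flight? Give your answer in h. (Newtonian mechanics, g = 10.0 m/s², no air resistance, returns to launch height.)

T = 2 × v₀ × sin(θ) / g = 2 × 17.0 × sin(45°) / 10.0 = 2 × 17.0 × 0.707107 / 10.0 = 2.40416 s
T = 2.40416 s / 3600.0 = 0.0006678 h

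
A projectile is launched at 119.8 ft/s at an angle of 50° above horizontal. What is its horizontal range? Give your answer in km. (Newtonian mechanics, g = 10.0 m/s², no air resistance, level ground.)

v₀ = 119.8 ft/s × 0.3048 = 36.515 m/s
R = v₀² × sin(2θ) / g = 36.515² × sin(2 × 50°) / 10.0 = 1333.35 × 0.984808 / 10.0 = 131.309 m
R = 131.309 m / 1000.0 = 0.1313 km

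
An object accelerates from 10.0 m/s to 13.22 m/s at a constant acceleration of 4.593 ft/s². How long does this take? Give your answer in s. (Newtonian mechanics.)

a = 4.593 ft/s² × 0.3048 = 1.39995 m/s²
t = (v - v₀) / a = (13.22 - 10.0) / 1.39995 = 2.3 s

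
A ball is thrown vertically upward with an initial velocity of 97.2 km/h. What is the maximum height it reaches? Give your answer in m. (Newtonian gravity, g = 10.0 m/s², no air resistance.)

v₀ = 97.2 km/h × 0.2777777777777778 = 27.0 m/s
h_max = v₀² / (2g) = 27.0² / (2 × 10.0) = 729.0 / 20.0 = 36.45 m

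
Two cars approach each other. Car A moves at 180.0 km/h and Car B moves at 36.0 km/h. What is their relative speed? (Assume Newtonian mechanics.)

v_rel = v_A + v_B = 180.0 + 36.0 = 216.0 km/h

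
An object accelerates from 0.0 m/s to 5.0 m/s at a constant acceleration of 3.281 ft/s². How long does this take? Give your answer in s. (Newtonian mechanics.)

a = 3.281 ft/s² × 0.3048 = 1.00005 m/s²
t = (v - v₀) / a = (5.0 - 0.0) / 1.00005 = 5.0 s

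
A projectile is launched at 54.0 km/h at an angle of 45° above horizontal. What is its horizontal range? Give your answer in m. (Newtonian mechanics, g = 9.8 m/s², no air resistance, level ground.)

v₀ = 54.0 km/h × 0.2777777777777778 = 15.0 m/s
R = v₀² × sin(2θ) / g = 15.0² × sin(2 × 45°) / 9.8 = 225.0 × 1.0 / 9.8 = 22.96 m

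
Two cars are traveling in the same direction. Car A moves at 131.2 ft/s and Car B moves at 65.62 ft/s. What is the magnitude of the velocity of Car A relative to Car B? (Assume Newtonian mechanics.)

v_rel = |v_A - v_B| = |131.2 - 65.62| = 65.58 ft/s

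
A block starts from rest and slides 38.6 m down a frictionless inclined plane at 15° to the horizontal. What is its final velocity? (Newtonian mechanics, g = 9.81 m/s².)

a = g sin(θ) = 9.81 × sin(15°) = 2.539 m/s²
v = √(2ad) = √(2 × 2.539 × 38.6) = 14.0 m/s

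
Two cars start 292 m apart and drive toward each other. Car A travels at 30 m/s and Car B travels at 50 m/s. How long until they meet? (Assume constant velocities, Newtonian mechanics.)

Combined speed: v_combined = 30 + 50 = 80 m/s
Time to meet: t = d/v_combined = 292/80 = 3.65 s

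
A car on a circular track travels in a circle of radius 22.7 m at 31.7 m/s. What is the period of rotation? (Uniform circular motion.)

T = 2πr/v = 2π×22.7/31.7 = 4.5 s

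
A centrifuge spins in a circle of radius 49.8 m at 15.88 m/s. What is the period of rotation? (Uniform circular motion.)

T = 2πr/v = 2π×49.8/15.88 = 19.7 s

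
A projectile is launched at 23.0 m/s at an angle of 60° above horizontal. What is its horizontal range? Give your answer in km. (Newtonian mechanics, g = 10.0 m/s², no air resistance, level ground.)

R = v₀² × sin(2θ) / g = 23.0² × sin(2 × 60°) / 10.0 = 529.0 × 0.866025 / 10.0 = 45.8127 m
R = 45.8127 m / 1000.0 = 0.04581 km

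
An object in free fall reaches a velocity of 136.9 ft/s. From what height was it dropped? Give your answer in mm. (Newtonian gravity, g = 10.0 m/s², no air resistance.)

v = 136.9 ft/s × 0.3048 = 41.7271 m/s
h = v² / (2g) = 41.7271² / (2 × 10.0) = 87.0575 m
h = 87.0575 m / 0.001 = 87060 mm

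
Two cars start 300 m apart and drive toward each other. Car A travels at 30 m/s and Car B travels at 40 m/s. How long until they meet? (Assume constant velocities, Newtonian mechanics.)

Combined speed: v_combined = 30 + 40 = 70 m/s
Time to meet: t = d/v_combined = 300/70 = 4.29 s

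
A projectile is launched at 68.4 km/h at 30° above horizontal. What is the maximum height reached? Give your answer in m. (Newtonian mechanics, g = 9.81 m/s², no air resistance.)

v₀ = 68.4 km/h × 0.2777777777777778 = 19.0 m/s
H = v₀² × sin²(θ) / (2g) = 19.0² × sin(30°)² / (2 × 9.81) = 361.0 × 0.25 / 19.62 = 4.6 m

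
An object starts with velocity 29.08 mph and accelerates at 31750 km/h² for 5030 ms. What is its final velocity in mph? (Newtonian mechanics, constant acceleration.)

v₀ = 29.08 mph × 0.44704 = 12.9999 m/s
a = 31750 km/h² × 7.716049382716049e-05 = 2.44985 m/s²
t = 5030 ms × 0.001 = 5.03 s
v = v₀ + a × t = 12.9999 + 2.44985 × 5.03 = 25.3226 m/s
v = 25.3226 m/s / 0.44704 = 56.65 mph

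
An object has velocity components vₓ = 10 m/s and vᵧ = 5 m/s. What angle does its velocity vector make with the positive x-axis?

θ = arctan(vᵧ/vₓ) = arctan(5/10) = 26.57°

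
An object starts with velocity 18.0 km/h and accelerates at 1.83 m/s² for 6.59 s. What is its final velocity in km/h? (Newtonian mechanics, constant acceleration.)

v₀ = 18.0 km/h × 0.2777777777777778 = 5.0 m/s
v = v₀ + a × t = 5.0 + 1.83 × 6.59 = 17.0597 m/s
v = 17.0597 m/s / 0.2777777777777778 = 61.41 km/h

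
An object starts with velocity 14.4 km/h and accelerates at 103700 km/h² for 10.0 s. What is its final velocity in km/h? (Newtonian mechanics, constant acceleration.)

v₀ = 14.4 km/h × 0.2777777777777778 = 4.0 m/s
a = 103700 km/h² × 7.716049382716049e-05 = 8.00154 m/s²
v = v₀ + a × t = 4.0 + 8.00154 × 10.0 = 84.0154 m/s
v = 84.0154 m/s / 0.2777777777777778 = 302.5 km/h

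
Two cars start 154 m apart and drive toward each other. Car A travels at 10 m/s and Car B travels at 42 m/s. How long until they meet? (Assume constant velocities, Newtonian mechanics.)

Combined speed: v_combined = 10 + 42 = 52 m/s
Time to meet: t = d/v_combined = 154/52 = 2.96 s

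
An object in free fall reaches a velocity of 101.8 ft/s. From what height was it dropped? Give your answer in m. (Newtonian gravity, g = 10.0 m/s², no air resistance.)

v = 101.8 ft/s × 0.3048 = 31.0286 m/s
h = v² / (2g) = 31.0286² / (2 × 10.0) = 48.14 m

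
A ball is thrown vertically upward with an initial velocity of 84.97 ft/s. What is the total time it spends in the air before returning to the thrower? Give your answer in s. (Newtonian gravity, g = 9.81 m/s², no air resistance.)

v₀ = 84.97 ft/s × 0.3048 = 25.8989 m/s
t_total = 2 × v₀ / g = 2 × 25.8989 / 9.81 = 5.28 s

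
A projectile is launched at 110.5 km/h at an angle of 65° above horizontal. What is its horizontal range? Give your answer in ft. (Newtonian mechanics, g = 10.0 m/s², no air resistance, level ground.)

v₀ = 110.5 km/h × 0.2777777777777778 = 30.6944 m/s
R = v₀² × sin(2θ) / g = 30.6944² × sin(2 × 65°) / 10.0 = 942.146 × 0.766044 / 10.0 = 72.1725 m
R = 72.1725 m / 0.3048 = 236.8 ft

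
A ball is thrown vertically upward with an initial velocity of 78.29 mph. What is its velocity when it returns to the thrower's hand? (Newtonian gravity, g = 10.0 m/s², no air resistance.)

By conservation of energy (no air resistance), the ball returns to the throw height with the same speed as launch, but directed downward.
|v_ground| = v₀ = 78.29 mph
v_ground = 78.29 mph (downward)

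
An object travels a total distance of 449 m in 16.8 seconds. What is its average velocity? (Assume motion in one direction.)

v_avg = Δd / Δt = 449 / 16.8 = 26.73 m/s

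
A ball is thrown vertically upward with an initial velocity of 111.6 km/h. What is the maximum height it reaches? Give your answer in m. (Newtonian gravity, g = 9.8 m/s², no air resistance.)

v₀ = 111.6 km/h × 0.2777777777777778 = 31.0 m/s
h_max = v₀² / (2g) = 31.0² / (2 × 9.8) = 961.0 / 19.6 = 49.03 m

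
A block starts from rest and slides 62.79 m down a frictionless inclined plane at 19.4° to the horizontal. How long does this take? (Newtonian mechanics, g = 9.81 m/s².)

a = g sin(θ) = 9.81 × sin(19.4°) = 3.2585 m/s²
t = √(2d/a) = √(2 × 62.79 / 3.2585) = 6.21 s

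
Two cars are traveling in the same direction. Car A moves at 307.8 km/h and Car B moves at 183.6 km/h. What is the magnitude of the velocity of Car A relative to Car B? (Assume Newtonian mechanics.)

v_rel = |v_A - v_B| = |307.8 - 183.6| = 124.2 km/h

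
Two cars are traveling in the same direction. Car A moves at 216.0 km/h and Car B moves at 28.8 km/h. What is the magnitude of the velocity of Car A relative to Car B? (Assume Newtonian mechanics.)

v_rel = |v_A - v_B| = |216.0 - 28.8| = 187.2 km/h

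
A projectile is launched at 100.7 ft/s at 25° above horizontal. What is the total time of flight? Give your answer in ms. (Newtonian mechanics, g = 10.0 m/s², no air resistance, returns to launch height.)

v₀ = 100.7 ft/s × 0.3048 = 30.6934 m/s
T = 2 × v₀ × sin(θ) / g = 2 × 30.6934 × sin(25°) / 10.0 = 2 × 30.6934 × 0.422618 / 10.0 = 2.59432 s
T = 2.59432 s / 0.001 = 2594 ms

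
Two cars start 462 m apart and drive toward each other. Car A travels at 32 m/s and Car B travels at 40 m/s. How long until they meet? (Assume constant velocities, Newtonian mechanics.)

Combined speed: v_combined = 32 + 40 = 72 m/s
Time to meet: t = d/v_combined = 462/72 = 6.42 s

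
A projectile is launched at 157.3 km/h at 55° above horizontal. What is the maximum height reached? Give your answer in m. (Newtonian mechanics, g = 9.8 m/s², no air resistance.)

v₀ = 157.3 km/h × 0.2777777777777778 = 43.6944 m/s
H = v₀² × sin²(θ) / (2g) = 43.6944² × sin(55°)² / (2 × 9.8) = 1909.2 × 0.67101 / 19.6 = 65.36 m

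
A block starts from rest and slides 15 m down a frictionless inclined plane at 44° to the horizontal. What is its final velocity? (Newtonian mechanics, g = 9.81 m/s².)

a = g sin(θ) = 9.81 × sin(44°) = 6.8146 m/s²
v = √(2ad) = √(2 × 6.8146 × 15) = 14.3 m/s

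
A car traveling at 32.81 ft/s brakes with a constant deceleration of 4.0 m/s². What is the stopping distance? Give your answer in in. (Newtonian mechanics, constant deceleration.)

v₀ = 32.81 ft/s × 0.3048 = 10.0005 m/s
d = v₀² / (2a) = 10.0005² / (2 × 4.0) = 100.01 / 8.0 = 12.5013 m
d = 12.5013 m / 0.0254 = 492.2 in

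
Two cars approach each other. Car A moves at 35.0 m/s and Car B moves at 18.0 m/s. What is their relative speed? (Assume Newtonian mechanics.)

v_rel = v_A + v_B = 35.0 + 18.0 = 53.0 m/s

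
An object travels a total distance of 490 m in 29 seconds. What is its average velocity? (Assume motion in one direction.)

v_avg = Δd / Δt = 490 / 29 = 16.9 m/s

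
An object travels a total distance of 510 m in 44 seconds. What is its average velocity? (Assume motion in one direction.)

v_avg = Δd / Δt = 510 / 44 = 11.59 m/s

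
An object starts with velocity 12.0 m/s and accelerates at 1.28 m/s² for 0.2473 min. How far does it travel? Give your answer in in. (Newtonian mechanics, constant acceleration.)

t = 0.2473 min × 60.0 = 14.838 s
d = v₀ × t + ½ × a × t² = 12.0 × 14.838 + 0.5 × 1.28 × 14.838² = 318.962 m
d = 318.962 m / 0.0254 = 12560 in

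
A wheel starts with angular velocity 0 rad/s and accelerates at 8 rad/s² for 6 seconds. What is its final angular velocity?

ω = ω₀ + αt = 0 + 8 × 6 = 48 rad/s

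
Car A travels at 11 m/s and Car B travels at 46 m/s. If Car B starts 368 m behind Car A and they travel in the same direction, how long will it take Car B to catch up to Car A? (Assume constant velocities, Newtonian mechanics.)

Relative speed: v_rel = 46 - 11 = 35 m/s
Time to catch: t = d₀/v_rel = 368/35 = 10.51 s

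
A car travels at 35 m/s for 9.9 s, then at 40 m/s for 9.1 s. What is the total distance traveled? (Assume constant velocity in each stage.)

d₁ = v₁t₁ = 35 × 9.9 = 346.5 m
d₂ = v₂t₂ = 40 × 9.1 = 364.0 m
d_total = 346.5 + 364.0 = 710.5 m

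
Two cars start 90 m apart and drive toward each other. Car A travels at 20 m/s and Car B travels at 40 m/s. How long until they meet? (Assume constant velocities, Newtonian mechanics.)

Combined speed: v_combined = 20 + 40 = 60 m/s
Time to meet: t = d/v_combined = 90/60 = 1.5 s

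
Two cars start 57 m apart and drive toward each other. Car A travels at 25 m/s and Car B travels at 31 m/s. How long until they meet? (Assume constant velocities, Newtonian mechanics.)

Combined speed: v_combined = 25 + 31 = 56 m/s
Time to meet: t = d/v_combined = 57/56 = 1.02 s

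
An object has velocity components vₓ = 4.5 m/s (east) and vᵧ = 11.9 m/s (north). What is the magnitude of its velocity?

|v| = √(vₓ² + vᵧ²) = √(4.5² + 11.9²) = √(161.86) = 12.72 m/s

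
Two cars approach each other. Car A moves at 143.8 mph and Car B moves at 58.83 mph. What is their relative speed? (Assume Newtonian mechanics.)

v_rel = v_A + v_B = 143.8 + 58.83 = 202.63 mph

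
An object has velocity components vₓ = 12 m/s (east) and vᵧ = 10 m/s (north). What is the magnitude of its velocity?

|v| = √(vₓ² + vᵧ²) = √(12² + 10²) = √(244) = 15.62 m/s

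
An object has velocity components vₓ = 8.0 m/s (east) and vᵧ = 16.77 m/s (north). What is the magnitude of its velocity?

|v| = √(vₓ² + vᵧ²) = √(8.0² + 16.77²) = √(345.2329) = 18.58 m/s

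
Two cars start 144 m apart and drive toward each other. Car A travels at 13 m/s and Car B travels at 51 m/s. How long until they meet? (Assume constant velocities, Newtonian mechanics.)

Combined speed: v_combined = 13 + 51 = 64 m/s
Time to meet: t = d/v_combined = 144/64 = 2.25 s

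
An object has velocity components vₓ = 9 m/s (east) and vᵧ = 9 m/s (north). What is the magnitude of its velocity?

|v| = √(vₓ² + vᵧ²) = √(9² + 9²) = √(162) = 12.73 m/s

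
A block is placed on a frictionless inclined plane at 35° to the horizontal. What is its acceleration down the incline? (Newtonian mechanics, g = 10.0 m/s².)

a = g sin(θ) = 10.0 × sin(35°) = 10.0 × 0.5736 = 5.74 m/s²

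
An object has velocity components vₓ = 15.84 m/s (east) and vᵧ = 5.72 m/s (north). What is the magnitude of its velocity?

|v| = √(vₓ² + vᵧ²) = √(15.84² + 5.72²) = √(283.624) = 16.84 m/s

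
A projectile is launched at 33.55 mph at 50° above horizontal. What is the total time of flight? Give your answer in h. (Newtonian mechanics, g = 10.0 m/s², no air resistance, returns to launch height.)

v₀ = 33.55 mph × 0.44704 = 14.9982 m/s
T = 2 × v₀ × sin(θ) / g = 2 × 14.9982 × sin(50°) / 10.0 = 2 × 14.9982 × 0.766044 / 10.0 = 2.29786 s
T = 2.29786 s / 3600.0 = 0.0006383 h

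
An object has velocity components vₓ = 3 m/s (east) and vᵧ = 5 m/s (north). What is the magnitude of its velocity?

|v| = √(vₓ² + vᵧ²) = √(3² + 5²) = √(34) = 5.83 m/s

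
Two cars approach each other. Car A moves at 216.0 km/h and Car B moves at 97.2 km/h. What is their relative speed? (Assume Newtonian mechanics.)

v_rel = v_A + v_B = 216.0 + 97.2 = 313.2 km/h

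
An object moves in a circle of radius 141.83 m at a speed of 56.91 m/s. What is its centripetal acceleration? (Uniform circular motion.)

a_c = v²/r = 56.91²/141.83 = 3238.7481/141.83 = 22.84 m/s²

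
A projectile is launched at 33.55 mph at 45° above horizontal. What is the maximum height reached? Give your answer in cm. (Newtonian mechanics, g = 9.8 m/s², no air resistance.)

v₀ = 33.55 mph × 0.44704 = 14.9982 m/s
H = v₀² × sin²(θ) / (2g) = 14.9982² × sin(45°)² / (2 × 9.8) = 224.946 × 0.5 / 19.6 = 5.73842 m
H = 5.73842 m / 0.01 = 573.8 cm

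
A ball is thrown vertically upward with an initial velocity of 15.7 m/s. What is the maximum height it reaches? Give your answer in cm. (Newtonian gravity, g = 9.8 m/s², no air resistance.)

h_max = v₀² / (2g) = 15.7² / (2 × 9.8) = 246.49 / 19.6 = 12.576 m
h_max = 12.576 m / 0.01 = 1258 cm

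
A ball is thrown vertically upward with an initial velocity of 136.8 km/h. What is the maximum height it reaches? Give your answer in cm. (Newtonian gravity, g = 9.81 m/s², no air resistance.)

v₀ = 136.8 km/h × 0.2777777777777778 = 38.0 m/s
h_max = v₀² / (2g) = 38.0² / (2 × 9.81) = 1444.0 / 19.62 = 73.5984 m
h_max = 73.5984 m / 0.01 = 7360 cm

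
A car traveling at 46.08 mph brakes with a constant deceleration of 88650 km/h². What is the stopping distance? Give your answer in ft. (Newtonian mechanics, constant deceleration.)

v₀ = 46.08 mph × 0.44704 = 20.5996 m/s
a = 88650 km/h² × 7.716049382716049e-05 = 6.84028 m/s²
d = v₀² / (2a) = 20.5996² / (2 × 6.84028) = 424.344 / 13.6806 = 31.0179 m
d = 31.0179 m / 0.3048 = 101.8 ft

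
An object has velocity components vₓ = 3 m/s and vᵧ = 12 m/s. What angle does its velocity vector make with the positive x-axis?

θ = arctan(vᵧ/vₓ) = arctan(12/3) = 75.96°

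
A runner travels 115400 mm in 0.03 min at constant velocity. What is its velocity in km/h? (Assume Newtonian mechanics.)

d = 115400 mm × 0.001 = 115.4 m
t = 0.03 min × 60.0 = 1.8 s
v = d / t = 115.4 / 1.8 = 64.1111 m/s
v = 64.1111 m/s / 0.2777777777777778 = 230.8 km/h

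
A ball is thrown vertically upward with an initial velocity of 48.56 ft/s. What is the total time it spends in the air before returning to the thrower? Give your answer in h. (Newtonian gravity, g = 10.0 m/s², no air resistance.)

v₀ = 48.56 ft/s × 0.3048 = 14.8011 m/s
t_total = 2 × v₀ / g = 2 × 14.8011 / 10.0 = 2.96022 s
t_total = 2.96022 s / 3600.0 = 0.0008223 h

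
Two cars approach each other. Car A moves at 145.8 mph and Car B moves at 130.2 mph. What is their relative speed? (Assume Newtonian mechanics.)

v_rel = v_A + v_B = 145.8 + 130.2 = 276.0 mph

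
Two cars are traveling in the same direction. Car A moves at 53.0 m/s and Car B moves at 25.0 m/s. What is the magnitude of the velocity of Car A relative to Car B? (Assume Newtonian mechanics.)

v_rel = |v_A - v_B| = |53.0 - 25.0| = 28.0 m/s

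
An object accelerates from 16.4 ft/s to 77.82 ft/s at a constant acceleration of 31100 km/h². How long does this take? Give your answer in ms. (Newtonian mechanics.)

v₀ = 16.4 ft/s × 0.3048 = 4.99872 m/s
v = 77.82 ft/s × 0.3048 = 23.7195 m/s
a = 31100 km/h² × 7.716049382716049e-05 = 2.39969 m/s²
t = (v - v₀) / a = (23.7195 - 4.99872) / 2.39969 = 7.80133 s
t = 7.80133 s / 0.001 = 7801 ms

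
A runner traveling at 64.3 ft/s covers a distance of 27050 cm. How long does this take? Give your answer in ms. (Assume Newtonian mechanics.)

d = 27050 cm × 0.01 = 270.5 m
v = 64.3 ft/s × 0.3048 = 19.5986 m/s
t = d / v = 270.5 / 19.5986 = 13.802 s
t = 13.802 s / 0.001 = 13800 ms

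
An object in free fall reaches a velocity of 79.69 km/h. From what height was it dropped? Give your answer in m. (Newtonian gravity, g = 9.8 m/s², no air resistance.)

v = 79.69 km/h × 0.2777777777777778 = 22.1361 m/s
h = v² / (2g) = 22.1361² / (2 × 9.8) = 25.0 m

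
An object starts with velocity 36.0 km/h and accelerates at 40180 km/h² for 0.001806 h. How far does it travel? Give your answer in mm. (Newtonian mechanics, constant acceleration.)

v₀ = 36.0 km/h × 0.2777777777777778 = 10.0 m/s
a = 40180 km/h² × 7.716049382716049e-05 = 3.10031 m/s²
t = 0.001806 h × 3600.0 = 6.5016 s
d = v₀ × t + ½ × a × t² = 10.0 × 6.5016 + 0.5 × 3.10031 × 6.5016² = 130.542 m
d = 130.542 m / 0.001 = 130500 mm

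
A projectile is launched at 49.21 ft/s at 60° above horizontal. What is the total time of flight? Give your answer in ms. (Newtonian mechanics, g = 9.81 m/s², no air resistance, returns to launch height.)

v₀ = 49.21 ft/s × 0.3048 = 14.9992 m/s
T = 2 × v₀ × sin(θ) / g = 2 × 14.9992 × sin(60°) / 9.81 = 2 × 14.9992 × 0.866025 / 9.81 = 2.64825 s
T = 2.64825 s / 0.001 = 2648 ms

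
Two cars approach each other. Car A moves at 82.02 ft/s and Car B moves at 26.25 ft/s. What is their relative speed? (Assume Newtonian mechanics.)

v_rel = v_A + v_B = 82.02 + 26.25 = 108.27 ft/s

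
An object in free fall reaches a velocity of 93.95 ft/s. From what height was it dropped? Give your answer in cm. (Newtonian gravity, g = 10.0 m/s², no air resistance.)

v = 93.95 ft/s × 0.3048 = 28.636 m/s
h = v² / (2g) = 28.636² / (2 × 10.0) = 41.001 m
h = 41.001 m / 0.01 = 4100 cm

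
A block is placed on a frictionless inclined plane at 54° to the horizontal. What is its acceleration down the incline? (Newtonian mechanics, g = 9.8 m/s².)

a = g sin(θ) = 9.8 × sin(54°) = 9.8 × 0.809 = 7.93 m/s²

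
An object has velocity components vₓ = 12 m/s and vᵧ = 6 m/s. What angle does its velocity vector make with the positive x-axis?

θ = arctan(vᵧ/vₓ) = arctan(6/12) = 26.57°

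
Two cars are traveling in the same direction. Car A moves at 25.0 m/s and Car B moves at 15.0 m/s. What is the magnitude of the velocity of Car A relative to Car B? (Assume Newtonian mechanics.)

v_rel = |v_A - v_B| = |25.0 - 15.0| = 10.0 m/s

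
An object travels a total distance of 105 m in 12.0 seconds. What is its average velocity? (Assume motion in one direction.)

v_avg = Δd / Δt = 105 / 12.0 = 8.75 m/s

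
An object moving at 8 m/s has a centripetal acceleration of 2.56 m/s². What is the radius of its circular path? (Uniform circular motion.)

r = v²/a_c = 8²/2.56 = 25.0 m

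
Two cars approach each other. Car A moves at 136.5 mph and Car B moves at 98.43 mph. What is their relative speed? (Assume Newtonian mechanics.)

v_rel = v_A + v_B = 136.5 + 98.43 = 234.93 mph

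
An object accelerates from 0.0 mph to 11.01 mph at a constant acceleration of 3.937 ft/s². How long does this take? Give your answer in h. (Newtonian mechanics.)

v₀ = 0.0 mph × 0.44704 = 0.0 m/s
v = 11.01 mph × 0.44704 = 4.92191 m/s
a = 3.937 ft/s² × 0.3048 = 1.2 m/s²
t = (v - v₀) / a = (4.92191 - 0.0) / 1.2 = 4.10159 s
t = 4.10159 s / 3600.0 = 0.001139 h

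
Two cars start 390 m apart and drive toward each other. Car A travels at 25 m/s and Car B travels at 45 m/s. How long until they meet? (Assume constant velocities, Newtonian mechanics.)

Combined speed: v_combined = 25 + 45 = 70 m/s
Time to meet: t = d/v_combined = 390/70 = 5.57 s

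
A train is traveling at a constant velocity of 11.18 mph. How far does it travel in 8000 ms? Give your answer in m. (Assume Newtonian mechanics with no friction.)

v = 11.18 mph × 0.44704 = 4.99791 m/s
t = 8000 ms × 0.001 = 8.0 s
d = v × t = 4.99791 × 8.0 = 39.98 m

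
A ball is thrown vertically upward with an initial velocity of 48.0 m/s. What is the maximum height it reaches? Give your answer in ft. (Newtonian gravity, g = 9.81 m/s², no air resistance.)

h_max = v₀² / (2g) = 48.0² / (2 × 9.81) = 2304.0 / 19.62 = 117.431 m
h_max = 117.431 m / 0.3048 = 385.3 ft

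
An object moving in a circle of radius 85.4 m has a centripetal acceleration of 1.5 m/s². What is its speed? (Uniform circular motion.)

v = √(a_c × r) = √(1.5 × 85.4) = 11.32 m/s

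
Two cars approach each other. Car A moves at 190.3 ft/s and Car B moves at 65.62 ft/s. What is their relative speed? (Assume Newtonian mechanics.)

v_rel = v_A + v_B = 190.3 + 65.62 = 255.92 ft/s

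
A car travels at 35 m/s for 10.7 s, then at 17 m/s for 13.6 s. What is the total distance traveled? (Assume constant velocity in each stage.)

d₁ = v₁t₁ = 35 × 10.7 = 374.5 m
d₂ = v₂t₂ = 17 × 13.6 = 231.2 m
d_total = 374.5 + 231.2 = 605.7 m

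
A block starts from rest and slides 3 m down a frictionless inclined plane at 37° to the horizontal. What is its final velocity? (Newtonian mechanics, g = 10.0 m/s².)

a = g sin(θ) = 10.0 × sin(37°) = 6.0182 m/s²
v = √(2ad) = √(2 × 6.0182 × 3) = 6.01 m/s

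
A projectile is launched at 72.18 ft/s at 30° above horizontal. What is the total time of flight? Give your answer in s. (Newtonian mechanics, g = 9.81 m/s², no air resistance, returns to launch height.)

v₀ = 72.18 ft/s × 0.3048 = 22.0005 m/s
T = 2 × v₀ × sin(θ) / g = 2 × 22.0005 × sin(30°) / 9.81 = 2 × 22.0005 × 0.5 / 9.81 = 2.243 s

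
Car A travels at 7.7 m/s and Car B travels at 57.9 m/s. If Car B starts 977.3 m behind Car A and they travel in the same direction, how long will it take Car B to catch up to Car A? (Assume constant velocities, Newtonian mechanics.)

Relative speed: v_rel = 57.9 - 7.7 = 50.2 m/s
Time to catch: t = d₀/v_rel = 977.3/50.2 = 19.47 s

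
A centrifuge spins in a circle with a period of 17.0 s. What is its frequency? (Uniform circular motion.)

f = 1/T = 1/17.0 = 0.0588 Hz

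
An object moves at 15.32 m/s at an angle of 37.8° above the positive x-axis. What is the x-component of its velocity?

vₓ = v cos(θ) = 15.32 × cos(37.8°) = 12.11 m/s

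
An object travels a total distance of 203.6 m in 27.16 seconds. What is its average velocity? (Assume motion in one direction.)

v_avg = Δd / Δt = 203.6 / 27.16 = 7.5 m/s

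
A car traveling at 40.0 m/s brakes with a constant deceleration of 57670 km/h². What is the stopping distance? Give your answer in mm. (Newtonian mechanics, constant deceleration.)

a = 57670 km/h² × 7.716049382716049e-05 = 4.44985 m/s²
d = v₀² / (2a) = 40.0² / (2 × 4.44985) = 1600.0 / 8.8997 = 179.781 m
d = 179.781 m / 0.001 = 179800 mm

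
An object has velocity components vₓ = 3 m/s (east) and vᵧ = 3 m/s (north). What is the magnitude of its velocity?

|v| = √(vₓ² + vᵧ²) = √(3² + 3²) = √(18) = 4.24 m/s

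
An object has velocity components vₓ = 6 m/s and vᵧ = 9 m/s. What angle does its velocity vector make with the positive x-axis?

θ = arctan(vᵧ/vₓ) = arctan(9/6) = 56.31°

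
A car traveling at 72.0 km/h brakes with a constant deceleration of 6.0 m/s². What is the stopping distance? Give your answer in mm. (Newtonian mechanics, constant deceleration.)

v₀ = 72.0 km/h × 0.2777777777777778 = 20.0 m/s
d = v₀² / (2a) = 20.0² / (2 × 6.0) = 400.0 / 12.0 = 33.3333 m
d = 33.3333 m / 0.001 = 33330 mm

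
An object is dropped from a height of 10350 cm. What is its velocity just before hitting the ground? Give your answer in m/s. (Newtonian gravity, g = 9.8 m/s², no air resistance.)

h = 10350 cm × 0.01 = 103.5 m
v = √(2gh) = √(2 × 9.8 × 103.5) = 45.04 m/s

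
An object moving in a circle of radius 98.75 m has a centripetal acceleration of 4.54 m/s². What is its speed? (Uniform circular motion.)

v = √(a_c × r) = √(4.54 × 98.75) = 21.17 m/s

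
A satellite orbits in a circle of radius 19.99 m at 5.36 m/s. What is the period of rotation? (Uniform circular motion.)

T = 2πr/v = 2π×19.99/5.36 = 23.43 s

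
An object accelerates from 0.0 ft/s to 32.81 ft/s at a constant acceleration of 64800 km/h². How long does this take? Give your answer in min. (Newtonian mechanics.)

v₀ = 0.0 ft/s × 0.3048 = 0.0 m/s
v = 32.81 ft/s × 0.3048 = 10.00049 m/s
a = 64800 km/h² × 7.716049382716049e-05 = 5.0 m/s²
t = (v - v₀) / a = (10.00049 - 0.0) / 5.0 = 2.000098 s
t = 2.000098 s / 60.0 = 0.03333 min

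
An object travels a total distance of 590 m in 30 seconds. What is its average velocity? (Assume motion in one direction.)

v_avg = Δd / Δt = 590 / 30 = 19.67 m/s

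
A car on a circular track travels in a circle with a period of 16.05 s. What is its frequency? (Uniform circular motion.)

f = 1/T = 1/16.05 = 0.0623 Hz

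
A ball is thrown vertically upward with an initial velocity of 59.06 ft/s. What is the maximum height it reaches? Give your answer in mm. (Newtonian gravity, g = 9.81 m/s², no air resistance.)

v₀ = 59.06 ft/s × 0.3048 = 18.0015 m/s
h_max = v₀² / (2g) = 18.0015² / (2 × 9.81) = 324.054 / 19.62 = 16.5165 m
h_max = 16.5165 m / 0.001 = 16520 mm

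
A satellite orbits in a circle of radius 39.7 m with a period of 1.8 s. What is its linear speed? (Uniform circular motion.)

v = 2πr/T = 2π×39.7/1.8 = 138.58 m/s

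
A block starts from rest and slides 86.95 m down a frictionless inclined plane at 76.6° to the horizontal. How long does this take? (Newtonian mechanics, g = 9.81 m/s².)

a = g sin(θ) = 9.81 × sin(76.6°) = 9.5429 m/s²
t = √(2d/a) = √(2 × 86.95 / 9.5429) = 4.27 s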